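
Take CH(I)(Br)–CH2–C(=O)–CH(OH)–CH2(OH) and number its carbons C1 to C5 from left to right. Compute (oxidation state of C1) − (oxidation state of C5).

+2

C1: 1C, 1H, 1Br, 1I → 0 − 1 + 1 + 1 = +1
C5: 1C, 2H, 1O → 0 − 2 + 1 = -1
Difference: +1 − (-1) = +2.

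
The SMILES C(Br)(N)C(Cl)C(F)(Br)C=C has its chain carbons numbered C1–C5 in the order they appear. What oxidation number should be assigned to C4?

C4 has one bond to C (0), a double bond to C (2×0 = 0), one bond to H (-1).
Oxidation state = 0 + 0 − 1 = -1.

-1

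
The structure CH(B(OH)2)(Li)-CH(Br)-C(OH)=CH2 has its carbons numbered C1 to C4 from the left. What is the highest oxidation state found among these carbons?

+1

Each bond to a more electronegative atom (O, N, halogen) counts +1, each bond to a less electronegative atom (H, metal, B, Si) counts −1, and each C–C bond counts 0. Tallying each carbon:
C1: 1C, 1H, 1Li, 1B → 0 − 1 − 1 − 1 = -3
C2: 2C, 1H, 1Br → 0 − 1 + 1 = 0
C3: 3C, 1O → 0 + 1 = +1
C4: 2C, 2H → 0 − 2 = -2
The highest value is +1.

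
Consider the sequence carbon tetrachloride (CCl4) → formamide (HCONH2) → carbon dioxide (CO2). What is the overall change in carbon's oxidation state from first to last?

0

Carbon oxidation states along the series — carbon tetrachloride: +4, formamide: +2, carbon dioxide: +4.
Net change = +4 − (+4) = 0.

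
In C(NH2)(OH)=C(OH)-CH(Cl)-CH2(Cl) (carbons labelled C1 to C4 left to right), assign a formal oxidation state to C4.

C4 has one bond to C (0), one bond to H (-1), one bond to Cl (+1), one bond to H (-1).
Oxidation state = 0 − 1 + 1 − 1 = -1.

-1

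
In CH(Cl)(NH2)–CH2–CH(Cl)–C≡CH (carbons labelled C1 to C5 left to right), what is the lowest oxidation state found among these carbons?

-2

Tallying each carbon's bonds:
C1: 1C, 1H, 1N, 1Cl → 0 − 1 + 1 + 1 = +1
C2: 2C, 2H → 0 − 2 = -2
C3: 2C, 1H, 1Cl → 0 − 1 + 1 = 0
C4: 4C → 0 = 0
C5: 3C, 1H → 0 − 1 = -1
The lowest value is -2.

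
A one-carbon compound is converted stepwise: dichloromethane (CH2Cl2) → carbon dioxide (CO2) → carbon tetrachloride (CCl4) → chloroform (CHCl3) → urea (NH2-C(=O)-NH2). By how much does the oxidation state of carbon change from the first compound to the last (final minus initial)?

Carbon oxidation states along the series — dichloromethane: 0, carbon dioxide: +4, carbon tetrachloride: +4, chloroform: +2, urea: +4.
Net change = +4 − (0) = +4.

+4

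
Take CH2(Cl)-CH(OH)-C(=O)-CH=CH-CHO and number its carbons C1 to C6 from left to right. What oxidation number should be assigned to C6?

C6 has one bond to C (0), one bond to H (-1), a double bond to O (2×+1 = +2).
Oxidation state = 0 − 1 + 2 = +1.

+1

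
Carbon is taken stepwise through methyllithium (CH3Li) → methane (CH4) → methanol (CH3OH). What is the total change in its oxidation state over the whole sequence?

Carbon oxidation states along the series — methyllithium: -4, methane: -4, methanol: -2.
Net change = -2 − (-4) = +2.

+2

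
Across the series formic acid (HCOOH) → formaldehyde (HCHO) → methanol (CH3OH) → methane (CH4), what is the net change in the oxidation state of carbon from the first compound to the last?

Carbon oxidation states along the series — formic acid: +2, formaldehyde: 0, methanol: -2, methane: -4.
Net change = -4 − (+2) = -6.

-6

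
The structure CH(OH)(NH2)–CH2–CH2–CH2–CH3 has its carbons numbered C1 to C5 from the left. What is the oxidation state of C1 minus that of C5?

+4

C1: 1C, 1H, 1O, 1N → 0 − 1 + 1 + 1 = +1
C5: 1C, 3H → 0 − 3 = -3
Difference: +1 − (-3) = +4.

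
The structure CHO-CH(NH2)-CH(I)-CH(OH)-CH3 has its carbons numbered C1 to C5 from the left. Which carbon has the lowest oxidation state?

C5

Tallying each carbon's bonds:
C1: 1C, 1H, 2O → 0 − 1 + 2 = +1
C2: 2C, 1H, 1N → 0 − 1 + 1 = 0
C3: 2C, 1H, 1I → 0 − 1 + 1 = 0
C4: 2C, 1H, 1O → 0 − 1 + 1 = 0
C5: 1C, 3H → 0 − 3 = -3
The most reduced carbon is C5 at -3.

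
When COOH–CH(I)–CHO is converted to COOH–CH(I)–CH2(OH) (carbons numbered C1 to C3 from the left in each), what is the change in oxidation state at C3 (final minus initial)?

-2

Before: C3 has 1 bond to C, 1 bond to H, 2 bonds to O → oxidation state +1.
After: C3 has 1 bond to C, 2 bonds to H, 1 bond to O → oxidation state -1.
Δ = -1 − (+1) = -2, so this is a reduction at C3.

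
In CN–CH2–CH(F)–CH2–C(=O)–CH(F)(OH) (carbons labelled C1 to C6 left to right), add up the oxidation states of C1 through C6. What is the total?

+2

Each bond to a more electronegative atom (O, N, halogen) counts +1, each bond to a less electronegative atom (H, metal, B, Si) counts −1, and each C–C bond counts 0. Tallying each carbon:
C1: 1C, 3N → 0 + 3 = +3
C2: 2C, 2H → 0 − 2 = -2
C3: 2C, 1H, 1F → 0 − 1 + 1 = 0
C4: 2C, 2H → 0 − 2 = -2
C5: 2C, 2O → 0 + 2 = +2
C6: 1C, 1H, 1O, 1F → 0 − 1 + 1 + 1 = +1
Sum = +3 − 2 + 0 − 2 + 2 + 1 = +2.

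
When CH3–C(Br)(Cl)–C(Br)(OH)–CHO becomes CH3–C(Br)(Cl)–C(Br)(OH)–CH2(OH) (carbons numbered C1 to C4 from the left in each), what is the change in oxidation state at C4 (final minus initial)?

Before: C4 has 1 bond to C, 1 bond to H, 2 bonds to O → oxidation state +1.
After: C4 has 1 bond to C, 2 bonds to H, 1 bond to O → oxidation state -1.
Δ = -1 − (+1) = -2, so this is a reduction at C4.

-2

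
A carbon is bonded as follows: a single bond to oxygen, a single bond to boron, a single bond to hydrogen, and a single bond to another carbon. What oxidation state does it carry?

The carbon has one bond to C (0), one bond to O (+1), one bond to B (-1), one bond to H (-1).
Oxidation state = 0 + 1 − 1 − 1 = -1.

-1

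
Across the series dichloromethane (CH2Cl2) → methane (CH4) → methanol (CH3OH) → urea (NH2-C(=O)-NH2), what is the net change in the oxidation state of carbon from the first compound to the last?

+4

Carbon oxidation states along the series — dichloromethane: 0, methane: -4, methanol: -2, urea: +4.
Net change = +4 − (0) = +4.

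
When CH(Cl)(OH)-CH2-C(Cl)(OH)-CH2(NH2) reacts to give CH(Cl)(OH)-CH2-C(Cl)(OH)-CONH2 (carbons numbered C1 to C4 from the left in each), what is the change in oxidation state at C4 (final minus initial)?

Before: C4 has 1 bond to C, 2 bonds to H, 1 bond to N → oxidation state -1.
After: C4 has 1 bond to C, 2 bonds to O, 1 bond to N → oxidation state +3.
Δ = +3 − (-1) = +4, so this is an oxidation at C4.

+4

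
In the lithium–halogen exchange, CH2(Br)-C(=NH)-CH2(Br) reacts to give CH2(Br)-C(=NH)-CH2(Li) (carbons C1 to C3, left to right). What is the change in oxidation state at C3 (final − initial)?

-2

Before: C3 has 1 bond to C, 2 bonds to H, 1 bond to Br → oxidation state -1.
After: C3 has 1 bond to C, 2 bonds to H, 1 bond to Li → oxidation state -3.
Δ = -3 − (-1) = -2, so this is a reduction at C3.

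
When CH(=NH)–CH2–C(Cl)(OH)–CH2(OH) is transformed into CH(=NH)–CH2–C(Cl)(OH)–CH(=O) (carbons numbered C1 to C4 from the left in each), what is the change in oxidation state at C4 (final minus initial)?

Before: C4 has 1 bond to C, 2 bonds to H, 1 bond to O → oxidation state -1.
After: C4 has 1 bond to C, 1 bond to H, 2 bonds to O → oxidation state +1.
Δ = +1 − (-1) = +2, so this is an oxidation at C4.

+2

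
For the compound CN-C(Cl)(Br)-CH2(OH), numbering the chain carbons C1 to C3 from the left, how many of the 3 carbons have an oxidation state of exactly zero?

Assign +1 per bond to O/N/halogen, −1 per bond to H or an electropositive element, and 0 per bond to carbon. Tallying each carbon:
C1: 1C, 3N → 0 + 3 = +3
C2: 2C, 1Cl, 1Br → 0 + 1 + 1 = +2
C3: 1C, 2H, 1O → 0 − 2 + 1 = -1
0 carbons meet the condition.

0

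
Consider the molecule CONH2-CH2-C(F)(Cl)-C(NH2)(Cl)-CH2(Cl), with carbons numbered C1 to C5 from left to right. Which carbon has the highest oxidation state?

Count +1 for every bond to an atom more electronegative than carbon and −1 for every bond to one less electronegative; C–C bonds are 0. Tallying each carbon:
C1: 1C, 2O, 1N → 0 + 2 + 1 = +3
C2: 2C, 2H → 0 − 2 = -2
C3: 2C, 1F, 1Cl → 0 + 1 + 1 = +2
C4: 2C, 1N, 1Cl → 0 + 1 + 1 = +2
C5: 1C, 2H, 1Cl → 0 − 2 + 1 = -1
The most oxidised carbon is C1 at +3.

C1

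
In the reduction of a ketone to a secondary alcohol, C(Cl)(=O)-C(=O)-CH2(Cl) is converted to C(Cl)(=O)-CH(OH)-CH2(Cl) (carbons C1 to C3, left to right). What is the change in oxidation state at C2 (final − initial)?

Before: C2 has 2 bonds to C, 2 bonds to O → oxidation state +2.
After: C2 has 2 bonds to C, 1 bond to H, 1 bond to O → oxidation state 0.
Δ = 0 − (+2) = -2, so this is a reduction at C2.

-2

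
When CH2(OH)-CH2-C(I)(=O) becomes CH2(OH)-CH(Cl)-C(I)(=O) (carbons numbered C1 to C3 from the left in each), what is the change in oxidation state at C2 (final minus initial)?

Before: C2 has 2 bonds to C, 2 bonds to H → oxidation state -2.
After: C2 has 2 bonds to C, 1 bond to H, 1 bond to Cl → oxidation state 0.
Δ = 0 − (-2) = +2, so this is an oxidation at C2.

+2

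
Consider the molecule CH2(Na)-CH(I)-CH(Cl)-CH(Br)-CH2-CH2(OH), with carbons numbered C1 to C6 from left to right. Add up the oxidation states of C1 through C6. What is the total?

-6

Tallying each carbon's bonds:
C1: 1C, 2H, 1Na → 0 − 2 − 1 = -3
C2: 2C, 1H, 1I → 0 − 1 + 1 = 0
C3: 2C, 1H, 1Cl → 0 − 1 + 1 = 0
C4: 2C, 1H, 1Br → 0 − 1 + 1 = 0
C5: 2C, 2H → 0 − 2 = -2
C6: 1C, 2H, 1O → 0 − 2 + 1 = -1
Sum = -3 + 0 + 0 + 0 − 2 − 1 = -6.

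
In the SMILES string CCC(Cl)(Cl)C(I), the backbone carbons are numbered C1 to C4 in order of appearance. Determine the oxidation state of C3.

Each bond to a more electronegative atom (O, N, halogen) counts +1, each bond to a less electronegative atom (H, metal, B, Si) counts −1, and each C–C bond counts 0.
C3 has one bond to C (0), one bond to C (0), one bond to Cl (+1), one bond to Cl (+1).
Oxidation state = 0 + 0 + 1 + 1 = +2.

+2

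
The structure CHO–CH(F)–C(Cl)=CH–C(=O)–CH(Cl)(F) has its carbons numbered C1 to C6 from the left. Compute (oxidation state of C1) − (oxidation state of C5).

C1: 1C, 1H, 2O → 0 − 1 + 2 = +1
C5: 2C, 2O → 0 + 2 = +2
Difference: +1 − (+2) = -1.

-1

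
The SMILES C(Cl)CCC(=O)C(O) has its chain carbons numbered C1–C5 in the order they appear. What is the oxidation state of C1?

Assign +1 per bond to O/N/halogen, −1 per bond to H or an electropositive element, and 0 per bond to carbon.
C1 has one bond to C (0), one bond to H (-1), one bond to Cl (+1), one bond to H (-1).
Oxidation state = 0 − 1 + 1 − 1 = -1.

-1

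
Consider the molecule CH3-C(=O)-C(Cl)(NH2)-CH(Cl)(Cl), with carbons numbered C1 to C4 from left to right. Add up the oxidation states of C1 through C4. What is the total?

Bonds to more-electronegative neighbours contribute +1 each, bonds to H or metals contribute −1 each, and C–C bonds contribute 0. Tallying each carbon:
C1: 1C, 3H → 0 − 3 = -3
C2: 2C, 2O → 0 + 2 = +2
C3: 2C, 1N, 1Cl → 0 + 1 + 1 = +2
C4: 1C, 1H, 2Cl → 0 − 1 + 2 = +1
Sum = -3 + 2 + 2 + 1 = +2.

+2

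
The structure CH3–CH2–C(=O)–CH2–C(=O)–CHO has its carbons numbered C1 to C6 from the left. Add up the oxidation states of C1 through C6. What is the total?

-2

Bonds to more-electronegative neighbours contribute +1 each, bonds to H or metals contribute −1 each, and C–C bonds contribute 0. Tallying each carbon:
C1: 1C, 3H → 0 − 3 = -3
C2: 2C, 2H → 0 − 2 = -2
C3: 2C, 2O → 0 + 2 = +2
C4: 2C, 2H → 0 − 2 = -2
C5: 2C, 2O → 0 + 2 = +2
C6: 1C, 1H, 2O → 0 − 1 + 2 = +1
Sum = -3 − 2 + 2 − 2 + 2 + 1 = -2.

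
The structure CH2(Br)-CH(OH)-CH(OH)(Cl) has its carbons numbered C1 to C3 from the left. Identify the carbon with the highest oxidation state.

Tallying each carbon's bonds:
C1: 1C, 2H, 1Br → 0 − 2 + 1 = -1
C2: 2C, 1H, 1O → 0 − 1 + 1 = 0
C3: 1C, 1H, 1O, 1Cl → 0 − 1 + 1 + 1 = +1
The most oxidised carbon is C3 at +1.

C3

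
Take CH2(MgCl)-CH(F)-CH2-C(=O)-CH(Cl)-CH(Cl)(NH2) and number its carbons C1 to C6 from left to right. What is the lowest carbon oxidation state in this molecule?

Each bond to a more electronegative atom (O, N, halogen) counts +1, each bond to a less electronegative atom (H, metal, B, Si) counts −1, and each C–C bond counts 0. Tallying each carbon:
C1: 1C, 2H, 1Mg → 0 − 2 − 1 = -3
C2: 2C, 1H, 1F → 0 − 1 + 1 = 0
C3: 2C, 2H → 0 − 2 = -2
C4: 2C, 2O → 0 + 2 = +2
C5: 2C, 1H, 1Cl → 0 − 1 + 1 = 0
C6: 1C, 1H, 1N, 1Cl → 0 − 1 + 1 + 1 = +1
The lowest value is -3.

-3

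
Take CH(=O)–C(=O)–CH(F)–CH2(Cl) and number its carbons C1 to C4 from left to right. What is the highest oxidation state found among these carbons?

+2

Tallying each carbon's bonds:
C1: 1C, 1H, 2O → 0 − 1 + 2 = +1
C2: 2C, 2O → 0 + 2 = +2
C3: 2C, 1H, 1F → 0 − 1 + 1 = 0
C4: 1C, 2H, 1Cl → 0 − 2 + 1 = -1
The highest value is +2.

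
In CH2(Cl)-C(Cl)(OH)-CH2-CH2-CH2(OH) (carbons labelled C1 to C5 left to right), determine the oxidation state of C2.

+2

Each bond to a more electronegative atom (O, N, halogen) counts +1, each bond to a less electronegative atom (H, metal, B, Si) counts −1, and each C–C bond counts 0.
C2 has one bond to C (0), one bond to C (0), one bond to Cl (+1), one bond to O (+1).
Oxidation state = 0 + 0 + 1 + 1 = +2.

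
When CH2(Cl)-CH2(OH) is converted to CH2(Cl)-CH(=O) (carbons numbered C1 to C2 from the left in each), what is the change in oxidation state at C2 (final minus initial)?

Before: C2 has 1 bond to C, 2 bonds to H, 1 bond to O → oxidation state -1.
After: C2 has 1 bond to C, 1 bond to H, 2 bonds to O → oxidation state +1.
Δ = +1 − (-1) = +2, so this is an oxidation at C2.

+2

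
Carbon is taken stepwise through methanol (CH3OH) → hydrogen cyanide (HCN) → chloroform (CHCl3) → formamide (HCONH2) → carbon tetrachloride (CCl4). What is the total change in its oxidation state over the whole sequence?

Carbon oxidation states along the series — methanol: -2, hydrogen cyanide: +2, chloroform: +2, formamide: +2, carbon tetrachloride: +4.
Net change = +4 − (-2) = +6.

+6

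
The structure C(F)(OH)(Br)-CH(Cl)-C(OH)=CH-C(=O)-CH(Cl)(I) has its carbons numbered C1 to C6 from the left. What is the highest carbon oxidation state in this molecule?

Tallying each carbon's bonds:
C1: 1C, 1O, 1F, 1Br → 0 + 1 + 1 + 1 = +3
C2: 2C, 1H, 1Cl → 0 − 1 + 1 = 0
C3: 3C, 1O → 0 + 1 = +1
C4: 3C, 1H → 0 − 1 = -1
C5: 2C, 2O → 0 + 2 = +2
C6: 1C, 1H, 1Cl, 1I → 0 − 1 + 1 + 1 = +1
The highest value is +3.

+3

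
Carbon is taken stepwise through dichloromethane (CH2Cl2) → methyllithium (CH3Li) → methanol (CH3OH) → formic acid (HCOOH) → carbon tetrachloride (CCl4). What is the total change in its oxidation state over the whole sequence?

Carbon oxidation states along the series — dichloromethane: 0, methyllithium: -4, methanol: -2, formic acid: +2, carbon tetrachloride: +4.
Net change = +4 − (0) = +4.

+4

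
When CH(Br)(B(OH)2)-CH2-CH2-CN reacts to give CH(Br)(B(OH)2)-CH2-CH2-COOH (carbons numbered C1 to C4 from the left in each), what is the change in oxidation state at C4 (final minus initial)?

Before: C4 has 1 bond to C, 3 bonds to N → oxidation state +3.
After: C4 has 1 bond to C, 3 bonds to O → oxidation state +3.
Δ = +3 − (+3) = 0, so no net redox change at C4.

0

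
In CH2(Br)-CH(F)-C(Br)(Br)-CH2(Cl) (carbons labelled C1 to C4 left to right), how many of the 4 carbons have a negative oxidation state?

2

Each bond to a more electronegative atom (O, N, halogen) counts +1, each bond to a less electronegative atom (H, metal, B, Si) counts −1, and each C–C bond counts 0. Tallying each carbon:
C1: 1C, 2H, 1Br → 0 − 2 + 1 = -1
C2: 2C, 1H, 1F → 0 − 1 + 1 = 0
C3: 2C, 2Br → 0 + 2 = +2
C4: 1C, 2H, 1Cl → 0 − 2 + 1 = -1
2 carbons (C1, C4) meet the condition.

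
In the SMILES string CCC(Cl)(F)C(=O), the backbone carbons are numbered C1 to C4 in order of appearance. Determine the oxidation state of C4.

+1

C4 has one bond to C (0), a double bond to O (2×+1 = +2), one bond to H (-1).
Oxidation state = 0 + 2 − 1 = +1.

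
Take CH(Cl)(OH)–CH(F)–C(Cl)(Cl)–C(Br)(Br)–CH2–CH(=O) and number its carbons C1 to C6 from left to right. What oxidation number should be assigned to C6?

C6 has one bond to C (0), one bond to H (-1), a double bond to O (2×+1 = +2).
Oxidation state = 0 − 1 + 2 = +1.

+1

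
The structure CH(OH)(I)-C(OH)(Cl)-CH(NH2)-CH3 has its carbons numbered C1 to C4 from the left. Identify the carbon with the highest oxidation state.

Count +1 for every bond to an atom more electronegative than carbon and −1 for every bond to one less electronegative; C–C bonds are 0. Tallying each carbon:
C1: 1C, 1H, 1O, 1I → 0 − 1 + 1 + 1 = +1
C2: 2C, 1O, 1Cl → 0 + 1 + 1 = +2
C3: 2C, 1H, 1N → 0 − 1 + 1 = 0
C4: 1C, 3H → 0 − 3 = -3
The most oxidised carbon is C2 at +2.

C2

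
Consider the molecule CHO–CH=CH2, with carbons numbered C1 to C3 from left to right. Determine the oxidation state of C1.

+1

Bonds to more-electronegative neighbours contribute +1 each, bonds to H or metals contribute −1 each, and C–C bonds contribute 0.
C1 has one bond to C (0), one bond to H (-1), a double bond to O (2×+1 = +2).
Oxidation state = 0 − 1 + 2 = +1.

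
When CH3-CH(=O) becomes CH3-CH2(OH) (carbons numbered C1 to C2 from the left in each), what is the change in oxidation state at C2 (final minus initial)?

-2

Before: C2 has 1 bond to C, 1 bond to H, 2 bonds to O → oxidation state +1.
After: C2 has 1 bond to C, 2 bonds to H, 1 bond to O → oxidation state -1.
Δ = -1 − (+1) = -2, so this is a reduction at C2.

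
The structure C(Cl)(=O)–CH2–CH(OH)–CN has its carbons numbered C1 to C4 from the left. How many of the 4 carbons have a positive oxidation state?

2

Each bond to a more electronegative atom (O, N, halogen) counts +1, each bond to a less electronegative atom (H, metal, B, Si) counts −1, and each C–C bond counts 0. Tallying each carbon:
C1: 1C, 2O, 1Cl → 0 + 2 + 1 = +3
C2: 2C, 2H → 0 − 2 = -2
C3: 2C, 1H, 1O → 0 − 1 + 1 = 0
C4: 1C, 3N → 0 + 3 = +3
2 carbons (C1, C4) meet the condition.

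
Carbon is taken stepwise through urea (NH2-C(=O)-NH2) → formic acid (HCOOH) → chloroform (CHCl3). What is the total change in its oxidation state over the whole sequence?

Carbon oxidation states along the series — urea: +4, formic acid: +2, chloroform: +2.
Net change = +2 − (+4) = -2.

-2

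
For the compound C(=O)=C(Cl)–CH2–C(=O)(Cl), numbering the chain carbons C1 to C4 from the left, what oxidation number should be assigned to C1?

Bonds to more-electronegative neighbours contribute +1 each, bonds to H or metals contribute −1 each, and C–C bonds contribute 0.
C1 has a double bond to C (2×0 = 0), a double bond to O (2×+1 = +2).
Oxidation state = 0 + 2 = +2.

+2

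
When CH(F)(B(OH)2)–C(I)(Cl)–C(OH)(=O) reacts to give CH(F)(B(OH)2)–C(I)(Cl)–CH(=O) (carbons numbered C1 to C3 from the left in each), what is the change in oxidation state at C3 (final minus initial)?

Before: C3 has 1 bond to C, 3 bonds to O → oxidation state +3.
After: C3 has 1 bond to C, 1 bond to H, 2 bonds to O → oxidation state +1.
Δ = +1 − (+3) = -2, so this is a reduction at C3.

-2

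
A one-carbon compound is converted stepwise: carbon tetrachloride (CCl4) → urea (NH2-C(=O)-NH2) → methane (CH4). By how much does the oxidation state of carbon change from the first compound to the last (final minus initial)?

Carbon oxidation states along the series — carbon tetrachloride: +4, urea: +4, methane: -4.
Net change = -4 − (+4) = -8.

-8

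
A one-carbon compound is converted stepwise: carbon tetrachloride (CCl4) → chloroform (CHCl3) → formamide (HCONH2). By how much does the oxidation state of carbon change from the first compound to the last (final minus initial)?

-2

Carbon oxidation states along the series — carbon tetrachloride: +4, chloroform: +2, formamide: +2.
Net change = +2 − (+4) = -2.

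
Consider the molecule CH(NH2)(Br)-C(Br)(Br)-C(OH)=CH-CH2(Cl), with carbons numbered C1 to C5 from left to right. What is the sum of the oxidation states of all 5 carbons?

Each bond to a more electronegative atom (O, N, halogen) counts +1, each bond to a less electronegative atom (H, metal, B, Si) counts −1, and each C–C bond counts 0. Tallying each carbon:
C1: 1C, 1H, 1N, 1Br → 0 − 1 + 1 + 1 = +1
C2: 2C, 2Br → 0 + 2 = +2
C3: 3C, 1O → 0 + 1 = +1
C4: 3C, 1H → 0 − 1 = -1
C5: 1C, 2H, 1Cl → 0 − 2 + 1 = -1
Sum = +1 + 2 + 1 − 1 − 1 = +2.

+2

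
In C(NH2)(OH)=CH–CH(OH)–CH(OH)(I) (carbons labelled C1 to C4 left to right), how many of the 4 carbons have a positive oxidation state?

Assign +1 per bond to O/N/halogen, −1 per bond to H or an electropositive element, and 0 per bond to carbon. Tallying each carbon:
C1: 2C, 1O, 1N → 0 + 1 + 1 = +2
C2: 3C, 1H → 0 − 1 = -1
C3: 2C, 1H, 1O → 0 − 1 + 1 = 0
C4: 1C, 1H, 1O, 1I → 0 − 1 + 1 + 1 = +1
2 carbons (C1, C4) meet the condition.

2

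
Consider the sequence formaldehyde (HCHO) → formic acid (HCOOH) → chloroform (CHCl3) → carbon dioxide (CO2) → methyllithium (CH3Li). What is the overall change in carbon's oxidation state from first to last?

Carbon oxidation states along the series — formaldehyde: 0, formic acid: +2, chloroform: +2, carbon dioxide: +4, methyllithium: -4.
Net change = -4 − (0) = -4.

-4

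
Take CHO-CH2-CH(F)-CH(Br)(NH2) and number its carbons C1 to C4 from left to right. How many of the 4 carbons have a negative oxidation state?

1

Tallying each carbon's bonds:
C1: 1C, 1H, 2O → 0 − 1 + 2 = +1
C2: 2C, 2H → 0 − 2 = -2
C3: 2C, 1H, 1F → 0 − 1 + 1 = 0
C4: 1C, 1H, 1N, 1Br → 0 − 1 + 1 + 1 = +1
1 carbon (C2) meets the condition.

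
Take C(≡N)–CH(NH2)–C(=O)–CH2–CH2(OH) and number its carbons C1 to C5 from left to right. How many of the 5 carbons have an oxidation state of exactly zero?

1

Tallying each carbon's bonds:
C1: 1C, 3N → 0 + 3 = +3
C2: 2C, 1H, 1N → 0 − 1 + 1 = 0
C3: 2C, 2O → 0 + 2 = +2
C4: 2C, 2H → 0 − 2 = -2
C5: 1C, 2H, 1O → 0 − 2 + 1 = -1
1 carbon (C2) meets the condition.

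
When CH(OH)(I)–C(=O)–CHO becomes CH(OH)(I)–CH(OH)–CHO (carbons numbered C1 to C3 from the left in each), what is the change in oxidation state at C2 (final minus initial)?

Before: C2 has 2 bonds to C, 2 bonds to O → oxidation state +2.
After: C2 has 2 bonds to C, 1 bond to H, 1 bond to O → oxidation state 0.
Δ = 0 − (+2) = -2, so this is a reduction at C2.

-2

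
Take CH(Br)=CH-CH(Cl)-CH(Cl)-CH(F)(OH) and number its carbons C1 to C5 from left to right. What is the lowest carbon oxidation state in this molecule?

-1

Assign +1 per bond to O/N/halogen, −1 per bond to H or an electropositive element, and 0 per bond to carbon. Tallying each carbon:
C1: 2C, 1H, 1Br → 0 − 1 + 1 = 0
C2: 3C, 1H → 0 − 1 = -1
C3: 2C, 1H, 1Cl → 0 − 1 + 1 = 0
C4: 2C, 1H, 1Cl → 0 − 1 + 1 = 0
C5: 1C, 1H, 1O, 1F → 0 − 1 + 1 + 1 = +1
The lowest value is -1.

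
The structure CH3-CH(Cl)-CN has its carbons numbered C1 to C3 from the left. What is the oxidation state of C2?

0

Count +1 for every bond to an atom more electronegative than carbon and −1 for every bond to one less electronegative; C–C bonds are 0.
C2 has one bond to C (0), one bond to C (0), one bond to Cl (+1), one bond to H (-1).
Oxidation state = 0 + 0 + 1 − 1 = 0.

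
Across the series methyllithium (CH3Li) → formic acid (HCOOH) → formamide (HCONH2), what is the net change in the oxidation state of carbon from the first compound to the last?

+6

Carbon oxidation states along the series — methyllithium: -4, formic acid: +2, formamide: +2.
Net change = +2 − (-4) = +6.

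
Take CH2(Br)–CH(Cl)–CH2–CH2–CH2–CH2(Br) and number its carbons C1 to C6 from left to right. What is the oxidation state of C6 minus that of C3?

C6: 1C, 2H, 1Br → 0 − 2 + 1 = -1
C3: 2C, 2H → 0 − 2 = -2
Difference: -1 − (-2) = +1.

+1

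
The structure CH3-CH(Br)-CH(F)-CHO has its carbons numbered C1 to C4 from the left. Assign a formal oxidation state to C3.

Bonds to more-electronegative neighbours contribute +1 each, bonds to H or metals contribute −1 each, and C–C bonds contribute 0.
C3 has one bond to C (0), one bond to C (0), one bond to F (+1), one bond to H (-1).
Oxidation state = 0 + 0 + 1 − 1 = 0.

0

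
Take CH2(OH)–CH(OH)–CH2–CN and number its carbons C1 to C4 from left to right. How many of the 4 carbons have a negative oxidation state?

2

Tallying each carbon's bonds:
C1: 1C, 2H, 1O → 0 − 2 + 1 = -1
C2: 2C, 1H, 1O → 0 − 1 + 1 = 0
C3: 2C, 2H → 0 − 2 = -2
C4: 1C, 3N → 0 + 3 = +3
2 carbons (C1, C3) meet the condition.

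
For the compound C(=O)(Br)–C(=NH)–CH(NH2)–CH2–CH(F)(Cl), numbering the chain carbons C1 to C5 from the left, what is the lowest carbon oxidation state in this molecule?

-2

Tallying each carbon's bonds:
C1: 1C, 2O, 1Br → 0 + 2 + 1 = +3
C2: 2C, 2N → 0 + 2 = +2
C3: 2C, 1H, 1N → 0 − 1 + 1 = 0
C4: 2C, 2H → 0 − 2 = -2
C5: 1C, 1H, 1F, 1Cl → 0 − 1 + 1 + 1 = +1
The lowest value is -2.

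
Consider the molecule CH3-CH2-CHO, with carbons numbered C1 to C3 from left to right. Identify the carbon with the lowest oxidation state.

C1

Tallying each carbon's bonds:
C1: 1C, 3H → 0 − 3 = -3
C2: 2C, 2H → 0 − 2 = -2
C3: 1C, 1H, 2O → 0 − 1 + 2 = +1
The most reduced carbon is C1 at -3.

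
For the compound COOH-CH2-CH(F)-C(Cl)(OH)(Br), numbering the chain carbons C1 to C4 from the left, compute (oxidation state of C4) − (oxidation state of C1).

C4: 1C, 1O, 1Cl, 1Br → 0 + 1 + 1 + 1 = +3
C1: 1C, 3O → 0 + 3 = +3
Difference: +3 − (+3) = 0.

0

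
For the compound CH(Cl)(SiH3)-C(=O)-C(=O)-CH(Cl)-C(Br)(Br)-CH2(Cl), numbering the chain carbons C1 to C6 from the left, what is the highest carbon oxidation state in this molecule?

Bonds to more-electronegative neighbours contribute +1 each, bonds to H or metals contribute −1 each, and C–C bonds contribute 0. Tallying each carbon:
C1: 1C, 1H, 1Cl, 1Si → 0 − 1 + 1 − 1 = -1
C2: 2C, 2O → 0 + 2 = +2
C3: 2C, 2O → 0 + 2 = +2
C4: 2C, 1H, 1Cl → 0 − 1 + 1 = 0
C5: 2C, 2Br → 0 + 2 = +2
C6: 1C, 2H, 1Cl → 0 − 2 + 1 = -1
The highest value is +2.

+2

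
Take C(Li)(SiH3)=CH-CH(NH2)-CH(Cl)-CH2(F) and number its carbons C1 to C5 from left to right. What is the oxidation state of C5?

Bonds to more-electronegative neighbours contribute +1 each, bonds to H or metals contribute −1 each, and C–C bonds contribute 0.
C5 has one bond to C (0), one bond to H (-1), one bond to F (+1), one bond to H (-1).
Oxidation state = 0 − 1 + 1 − 1 = -1.

-1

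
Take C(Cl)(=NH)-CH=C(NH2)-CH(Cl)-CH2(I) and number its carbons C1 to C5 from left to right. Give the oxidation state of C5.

Bonds to more-electronegative neighbours contribute +1 each, bonds to H or metals contribute −1 each, and C–C bonds contribute 0.
C5 has one bond to C (0), one bond to H (-1), one bond to H (-1), one bond to I (+1).
Oxidation state = 0 − 1 − 1 + 1 = -1.

-1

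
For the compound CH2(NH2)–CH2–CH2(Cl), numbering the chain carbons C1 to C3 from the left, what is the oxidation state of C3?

C3 has one bond to C (0), one bond to H (-1), one bond to H (-1), one bond to Cl (+1).
Oxidation state = 0 − 1 − 1 + 1 = -1.

-1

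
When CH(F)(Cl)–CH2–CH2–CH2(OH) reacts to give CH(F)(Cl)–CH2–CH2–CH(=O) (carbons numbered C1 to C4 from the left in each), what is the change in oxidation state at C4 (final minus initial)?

Before: C4 has 1 bond to C, 2 bonds to H, 1 bond to O → oxidation state -1.
After: C4 has 1 bond to C, 1 bond to H, 2 bonds to O → oxidation state +1.
Δ = +1 − (-1) = +2, so this is an oxidation at C4.

+2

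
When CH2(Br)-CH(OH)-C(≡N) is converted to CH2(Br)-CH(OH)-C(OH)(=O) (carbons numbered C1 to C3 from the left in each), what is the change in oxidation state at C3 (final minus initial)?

0

Before: C3 has 1 bond to C, 3 bonds to N → oxidation state +3.
After: C3 has 1 bond to C, 3 bonds to O → oxidation state +3.
Δ = +3 − (+3) = 0, so no net redox change at C3.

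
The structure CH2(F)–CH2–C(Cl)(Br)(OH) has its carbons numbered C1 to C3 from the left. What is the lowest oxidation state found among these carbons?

Count +1 for every bond to an atom more electronegative than carbon and −1 for every bond to one less electronegative; C–C bonds are 0. Tallying each carbon:
C1: 1C, 2H, 1F → 0 − 2 + 1 = -1
C2: 2C, 2H → 0 − 2 = -2
C3: 1C, 1O, 1Cl, 1Br → 0 + 1 + 1 + 1 = +3
The lowest value is -2.

-2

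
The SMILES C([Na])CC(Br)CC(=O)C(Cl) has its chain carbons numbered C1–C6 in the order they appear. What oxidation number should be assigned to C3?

0

C3 has one bond to C (0), one bond to C (0), one bond to H (-1), one bond to Br (+1).
Oxidation state = 0 + 0 − 1 + 1 = 0.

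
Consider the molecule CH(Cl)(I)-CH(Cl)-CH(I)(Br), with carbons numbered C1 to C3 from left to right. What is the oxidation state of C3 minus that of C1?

C3: 1C, 1H, 1Br, 1I → 0 − 1 + 1 + 1 = +1
C1: 1C, 1H, 1Cl, 1I → 0 − 1 + 1 + 1 = +1
Difference: +1 − (+1) = 0.

0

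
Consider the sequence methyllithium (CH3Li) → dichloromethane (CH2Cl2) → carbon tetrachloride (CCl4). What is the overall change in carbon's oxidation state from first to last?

+8

Carbon oxidation states along the series — methyllithium: -4, dichloromethane: 0, carbon tetrachloride: +4.
Net change = +4 − (-4) = +8.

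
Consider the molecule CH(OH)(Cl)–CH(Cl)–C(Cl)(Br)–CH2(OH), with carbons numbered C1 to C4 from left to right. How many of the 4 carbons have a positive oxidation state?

2

Tallying each carbon's bonds:
C1: 1C, 1H, 1O, 1Cl → 0 − 1 + 1 + 1 = +1
C2: 2C, 1H, 1Cl → 0 − 1 + 1 = 0
C3: 2C, 1Cl, 1Br → 0 + 1 + 1 = +2
C4: 1C, 2H, 1O → 0 − 2 + 1 = -1
2 carbons (C1, C3) meet the condition.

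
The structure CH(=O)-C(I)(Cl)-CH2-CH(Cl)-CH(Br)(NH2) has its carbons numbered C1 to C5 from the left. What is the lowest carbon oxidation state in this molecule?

-2

Bonds to more-electronegative neighbours contribute +1 each, bonds to H or metals contribute −1 each, and C–C bonds contribute 0. Tallying each carbon:
C1: 1C, 1H, 2O → 0 − 1 + 2 = +1
C2: 2C, 1Cl, 1I → 0 + 1 + 1 = +2
C3: 2C, 2H → 0 − 2 = -2
C4: 2C, 1H, 1Cl → 0 − 1 + 1 = 0
C5: 1C, 1H, 1N, 1Br → 0 − 1 + 1 + 1 = +1
The lowest value is -2.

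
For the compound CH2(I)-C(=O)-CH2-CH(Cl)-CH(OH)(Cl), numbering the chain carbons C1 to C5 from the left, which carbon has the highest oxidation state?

Tallying each carbon's bonds:
C1: 1C, 2H, 1I → 0 − 2 + 1 = -1
C2: 2C, 2O → 0 + 2 = +2
C3: 2C, 2H → 0 − 2 = -2
C4: 2C, 1H, 1Cl → 0 − 1 + 1 = 0
C5: 1C, 1H, 1O, 1Cl → 0 − 1 + 1 + 1 = +1
The most oxidised carbon is C2 at +2.

C2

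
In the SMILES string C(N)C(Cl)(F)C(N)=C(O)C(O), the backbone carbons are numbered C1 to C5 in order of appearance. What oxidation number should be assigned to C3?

C3 has one bond to C (0), a double bond to C (2×0 = 0), one bond to N (+1).
Oxidation state = 0 + 0 + 1 = +1.

+1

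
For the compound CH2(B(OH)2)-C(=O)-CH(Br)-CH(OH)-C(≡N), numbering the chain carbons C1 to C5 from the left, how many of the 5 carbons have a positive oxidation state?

Tallying each carbon's bonds:
C1: 1C, 2H, 1B → 0 − 2 − 1 = -3
C2: 2C, 2O → 0 + 2 = +2
C3: 2C, 1H, 1Br → 0 − 1 + 1 = 0
C4: 2C, 1H, 1O → 0 − 1 + 1 = 0
C5: 1C, 3N → 0 + 3 = +3
2 carbons (C2, C5) meet the condition.

2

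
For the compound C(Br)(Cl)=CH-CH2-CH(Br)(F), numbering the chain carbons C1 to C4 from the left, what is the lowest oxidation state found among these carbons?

Count +1 for every bond to an atom more electronegative than carbon and −1 for every bond to one less electronegative; C–C bonds are 0. Tallying each carbon:
C1: 2C, 1Cl, 1Br → 0 + 1 + 1 = +2
C2: 3C, 1H → 0 − 1 = -1
C3: 2C, 2H → 0 − 2 = -2
C4: 1C, 1H, 1F, 1Br → 0 − 1 + 1 + 1 = +1
The lowest value is -2.

-2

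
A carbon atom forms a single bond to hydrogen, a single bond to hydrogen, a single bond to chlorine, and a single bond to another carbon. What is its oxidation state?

The carbon has one bond to C (0), one bond to H (-1), one bond to Cl (+1), one bond to H (-1).
Oxidation state = 0 − 1 + 1 − 1 = -1.

-1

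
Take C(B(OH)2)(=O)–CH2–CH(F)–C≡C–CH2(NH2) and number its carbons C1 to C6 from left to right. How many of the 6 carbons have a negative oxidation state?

2

Tallying each carbon's bonds:
C1: 1C, 2O, 1B → 0 + 2 − 1 = +1
C2: 2C, 2H → 0 − 2 = -2
C3: 2C, 1H, 1F → 0 − 1 + 1 = 0
C4: 4C → 0 = 0
C5: 4C → 0 = 0
C6: 1C, 2H, 1N → 0 − 2 + 1 = -1
2 carbons (C2, C6) meet the condition.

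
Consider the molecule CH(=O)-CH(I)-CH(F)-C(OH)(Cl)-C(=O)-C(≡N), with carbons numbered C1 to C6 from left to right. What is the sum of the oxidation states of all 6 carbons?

+8

Count +1 for every bond to an atom more electronegative than carbon and −1 for every bond to one less electronegative; C–C bonds are 0. Tallying each carbon:
C1: 1C, 1H, 2O → 0 − 1 + 2 = +1
C2: 2C, 1H, 1I → 0 − 1 + 1 = 0
C3: 2C, 1H, 1F → 0 − 1 + 1 = 0
C4: 2C, 1O, 1Cl → 0 + 1 + 1 = +2
C5: 2C, 2O → 0 + 2 = +2
C6: 1C, 3N → 0 + 3 = +3
Sum = +1 + 0 + 0 + 2 + 2 + 3 = +8.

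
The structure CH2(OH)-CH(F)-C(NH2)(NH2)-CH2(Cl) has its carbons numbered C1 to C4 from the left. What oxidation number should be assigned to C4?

-1

Bonds to more-electronegative neighbours contribute +1 each, bonds to H or metals contribute −1 each, and C–C bonds contribute 0.
C4 has one bond to C (0), one bond to H (-1), one bond to H (-1), one bond to Cl (+1).
Oxidation state = 0 − 1 − 1 + 1 = -1.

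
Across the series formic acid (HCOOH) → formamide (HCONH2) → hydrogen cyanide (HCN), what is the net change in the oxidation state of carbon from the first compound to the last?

Carbon oxidation states along the series — formic acid: +2, formamide: +2, hydrogen cyanide: +2.
Net change = +2 − (+2) = 0.

0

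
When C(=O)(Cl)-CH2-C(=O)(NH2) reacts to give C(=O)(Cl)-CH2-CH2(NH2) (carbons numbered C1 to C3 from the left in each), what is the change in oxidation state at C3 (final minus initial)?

Before: C3 has 1 bond to C, 2 bonds to O, 1 bond to N → oxidation state +3.
After: C3 has 1 bond to C, 2 bonds to H, 1 bond to N → oxidation state -1.
Δ = -1 − (+3) = -4, so this is a reduction at C3.

-4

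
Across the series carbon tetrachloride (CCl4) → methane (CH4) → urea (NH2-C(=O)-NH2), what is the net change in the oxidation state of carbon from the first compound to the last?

0

Carbon oxidation states along the series — carbon tetrachloride: +4, methane: -4, urea: +4.
Net change = +4 − (+4) = 0.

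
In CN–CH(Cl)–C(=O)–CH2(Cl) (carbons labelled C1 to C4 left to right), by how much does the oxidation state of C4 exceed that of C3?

C4: 1C, 2H, 1Cl → 0 − 2 + 1 = -1
C3: 2C, 2O → 0 + 2 = +2
Difference: -1 − (+2) = -3.

-3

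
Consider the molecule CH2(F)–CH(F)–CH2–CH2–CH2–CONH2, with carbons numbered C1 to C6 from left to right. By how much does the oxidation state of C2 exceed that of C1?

+1

C2: 2C, 1H, 1F → 0 − 1 + 1 = 0
C1: 1C, 2H, 1F → 0 − 2 + 1 = -1
Difference: 0 − (-1) = +1.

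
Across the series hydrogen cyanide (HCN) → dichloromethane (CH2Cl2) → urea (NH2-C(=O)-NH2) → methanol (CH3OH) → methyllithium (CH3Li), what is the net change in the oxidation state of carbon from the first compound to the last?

-6

Carbon oxidation states along the series — hydrogen cyanide: +2, dichloromethane: 0, urea: +4, methanol: -2, methyllithium: -4.
Net change = -4 − (+2) = -6.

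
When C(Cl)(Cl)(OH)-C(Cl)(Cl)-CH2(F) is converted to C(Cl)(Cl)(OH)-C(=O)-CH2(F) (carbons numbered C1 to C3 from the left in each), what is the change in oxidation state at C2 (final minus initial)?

0

Before: C2 has 2 bonds to C, 2 bonds to Cl → oxidation state +2.
After: C2 has 2 bonds to C, 2 bonds to O → oxidation state +2.
Δ = +2 − (+2) = 0, so no net redox change at C2.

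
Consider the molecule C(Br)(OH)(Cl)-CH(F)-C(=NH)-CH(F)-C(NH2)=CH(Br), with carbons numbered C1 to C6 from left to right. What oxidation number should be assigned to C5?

Count +1 for every bond to an atom more electronegative than carbon and −1 for every bond to one less electronegative; C–C bonds are 0.
C5 has one bond to C (0), a double bond to C (2×0 = 0), one bond to N (+1).
Oxidation state = 0 + 0 + 1 = +1.

+1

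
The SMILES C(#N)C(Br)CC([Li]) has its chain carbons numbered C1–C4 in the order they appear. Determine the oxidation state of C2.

Assign +1 per bond to O/N/halogen, −1 per bond to H or an electropositive element, and 0 per bond to carbon.
C2 has one bond to C (0), one bond to C (0), one bond to Br (+1), one bond to H (-1).
Oxidation state = 0 + 0 + 1 − 1 = 0.

0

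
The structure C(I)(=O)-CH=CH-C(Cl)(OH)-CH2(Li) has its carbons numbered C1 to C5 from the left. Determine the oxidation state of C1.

Count +1 for every bond to an atom more electronegative than carbon and −1 for every bond to one less electronegative; C–C bonds are 0.
C1 has one bond to C (0), one bond to I (+1), a double bond to O (2×+1 = +2).
Oxidation state = 0 + 1 + 2 = +3.

+3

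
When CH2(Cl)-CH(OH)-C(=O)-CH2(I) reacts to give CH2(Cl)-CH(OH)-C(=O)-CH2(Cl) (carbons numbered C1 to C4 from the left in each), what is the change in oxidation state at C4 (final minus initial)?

Before: C4 has 1 bond to C, 2 bonds to H, 1 bond to I → oxidation state -1.
After: C4 has 1 bond to C, 2 bonds to H, 1 bond to Cl → oxidation state -1.
Δ = -1 − (-1) = 0, so no net redox change at C4.

0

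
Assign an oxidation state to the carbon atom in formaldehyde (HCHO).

The carbon has one bond to H (-1), one bond to H (-1), a double bond to O (2×+1 = +2).
Oxidation state = -1 − 1 + 2 = 0.

0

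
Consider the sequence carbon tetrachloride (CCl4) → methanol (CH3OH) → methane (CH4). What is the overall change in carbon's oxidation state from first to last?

Carbon oxidation states along the series — carbon tetrachloride: +4, methanol: -2, methane: -4.
Net change = -4 − (+4) = -8.

-8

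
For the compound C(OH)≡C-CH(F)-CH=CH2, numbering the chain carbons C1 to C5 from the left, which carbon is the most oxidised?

C1

Assign +1 per bond to O/N/halogen, −1 per bond to H or an electropositive element, and 0 per bond to carbon. Tallying each carbon:
C1: 3C, 1O → 0 + 1 = +1
C2: 4C → 0 = 0
C3: 2C, 1H, 1F → 0 − 1 + 1 = 0
C4: 3C, 1H → 0 − 1 = -1
C5: 2C, 2H → 0 − 2 = -2
The most oxidised carbon is C1 at +1.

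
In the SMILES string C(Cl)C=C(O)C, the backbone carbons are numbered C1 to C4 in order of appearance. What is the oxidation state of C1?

-1

C1 has one bond to C (0), one bond to H (-1), one bond to Cl (+1), one bond to H (-1).
Oxidation state = 0 − 1 + 1 − 1 = -1.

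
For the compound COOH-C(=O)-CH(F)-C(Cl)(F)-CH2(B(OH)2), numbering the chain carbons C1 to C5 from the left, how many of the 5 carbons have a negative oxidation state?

Count +1 for every bond to an atom more electronegative than carbon and −1 for every bond to one less electronegative; C–C bonds are 0. Tallying each carbon:
C1: 1C, 3O → 0 + 3 = +3
C2: 2C, 2O → 0 + 2 = +2
C3: 2C, 1H, 1F → 0 − 1 + 1 = 0
C4: 2C, 1F, 1Cl → 0 + 1 + 1 = +2
C5: 1C, 2H, 1B → 0 − 2 − 1 = -3
1 carbon (C5) meets the condition.

1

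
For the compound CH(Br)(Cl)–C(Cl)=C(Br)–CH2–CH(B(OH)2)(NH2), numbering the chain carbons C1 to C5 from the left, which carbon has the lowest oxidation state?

C4

Bonds to more-electronegative neighbours contribute +1 each, bonds to H or metals contribute −1 each, and C–C bonds contribute 0. Tallying each carbon:
C1: 1C, 1H, 1Cl, 1Br → 0 − 1 + 1 + 1 = +1
C2: 3C, 1Cl → 0 + 1 = +1
C3: 3C, 1Br → 0 + 1 = +1
C4: 2C, 2H → 0 − 2 = -2
C5: 1C, 1H, 1N, 1B → 0 − 1 + 1 − 1 = -1
The most reduced carbon is C4 at -2.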